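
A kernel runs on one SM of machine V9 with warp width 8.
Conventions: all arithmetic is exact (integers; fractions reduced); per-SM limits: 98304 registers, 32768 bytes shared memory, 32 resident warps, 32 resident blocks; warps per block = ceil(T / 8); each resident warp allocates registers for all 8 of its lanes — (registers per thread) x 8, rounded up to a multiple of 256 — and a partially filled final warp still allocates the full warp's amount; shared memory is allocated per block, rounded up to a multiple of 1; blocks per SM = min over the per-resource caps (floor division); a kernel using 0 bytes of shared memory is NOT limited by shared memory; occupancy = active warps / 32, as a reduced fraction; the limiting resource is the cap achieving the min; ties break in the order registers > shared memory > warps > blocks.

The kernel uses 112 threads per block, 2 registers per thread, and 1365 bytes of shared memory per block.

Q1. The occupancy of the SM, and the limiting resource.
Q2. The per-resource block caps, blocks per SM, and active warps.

Answer: occupancy 7/8, limited by warps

registers: 27 blocks
shared memory: 24 blocks
warps: 2 blocks
blocks: 32 blocks

Answer: 2 blocks, 28 active warps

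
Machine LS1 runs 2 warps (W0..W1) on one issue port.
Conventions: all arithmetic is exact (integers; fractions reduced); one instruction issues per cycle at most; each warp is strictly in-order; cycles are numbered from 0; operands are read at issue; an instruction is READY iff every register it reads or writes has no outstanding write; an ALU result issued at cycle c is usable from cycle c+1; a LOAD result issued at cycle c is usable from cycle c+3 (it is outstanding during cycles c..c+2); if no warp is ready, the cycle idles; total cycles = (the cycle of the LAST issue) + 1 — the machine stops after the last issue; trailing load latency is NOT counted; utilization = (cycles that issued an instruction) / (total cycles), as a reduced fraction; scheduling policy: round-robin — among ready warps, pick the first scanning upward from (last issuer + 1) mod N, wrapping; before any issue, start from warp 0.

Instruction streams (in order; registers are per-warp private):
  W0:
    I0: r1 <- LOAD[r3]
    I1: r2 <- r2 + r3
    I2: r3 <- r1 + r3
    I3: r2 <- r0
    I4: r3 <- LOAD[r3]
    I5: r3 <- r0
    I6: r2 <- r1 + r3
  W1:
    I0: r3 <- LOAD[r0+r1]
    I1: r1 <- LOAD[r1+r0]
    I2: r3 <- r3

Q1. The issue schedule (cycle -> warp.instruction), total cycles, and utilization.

cycle 0: W0.I0
cycle 1: W1.I0
cycle 2: W0.I1
cycle 3: W1.I1
cycle 4: W0.I2
cycle 5: W1.I2
cycle 6: W0.I3
cycle 7: W0.I4
cycle 8: idle
cycle 9: idle
cycle 10: W0.I5
cycle 11: W0.I6

Answer: 12 cycles, utilization 5/6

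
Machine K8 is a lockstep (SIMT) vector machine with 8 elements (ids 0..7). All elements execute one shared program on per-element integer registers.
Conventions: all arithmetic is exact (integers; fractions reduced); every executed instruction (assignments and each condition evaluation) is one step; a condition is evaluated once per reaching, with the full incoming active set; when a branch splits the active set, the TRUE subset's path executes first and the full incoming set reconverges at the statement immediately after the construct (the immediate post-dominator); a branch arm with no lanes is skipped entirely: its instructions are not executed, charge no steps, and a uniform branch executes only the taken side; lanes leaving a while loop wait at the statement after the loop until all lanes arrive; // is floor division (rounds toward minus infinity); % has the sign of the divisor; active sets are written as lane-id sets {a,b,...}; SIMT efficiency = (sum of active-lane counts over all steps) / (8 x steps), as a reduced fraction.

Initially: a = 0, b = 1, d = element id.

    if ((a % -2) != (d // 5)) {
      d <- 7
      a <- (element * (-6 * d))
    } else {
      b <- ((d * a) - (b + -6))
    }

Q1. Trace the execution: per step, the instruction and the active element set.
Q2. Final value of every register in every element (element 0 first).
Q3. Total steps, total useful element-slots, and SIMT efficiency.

step 0: eval ((a % -2) != (d // 5))  {0,1,2,3,4,5,6,7}
step 1: d <- 7                       {5,6,7}
step 2: a <- (element * (-6 * d))    {5,6,7}
step 3: b <- ((d * a) - (b + -6))    {0,1,2,3,4}

Answer: 4 steps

a: 0,0,0,0,0,-210,-252,-294
b: 5,5,5,5,5,1,1,1
d: 0,1,2,3,4,7,7,7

steps = 4; useful = 19; efficiency = 19/32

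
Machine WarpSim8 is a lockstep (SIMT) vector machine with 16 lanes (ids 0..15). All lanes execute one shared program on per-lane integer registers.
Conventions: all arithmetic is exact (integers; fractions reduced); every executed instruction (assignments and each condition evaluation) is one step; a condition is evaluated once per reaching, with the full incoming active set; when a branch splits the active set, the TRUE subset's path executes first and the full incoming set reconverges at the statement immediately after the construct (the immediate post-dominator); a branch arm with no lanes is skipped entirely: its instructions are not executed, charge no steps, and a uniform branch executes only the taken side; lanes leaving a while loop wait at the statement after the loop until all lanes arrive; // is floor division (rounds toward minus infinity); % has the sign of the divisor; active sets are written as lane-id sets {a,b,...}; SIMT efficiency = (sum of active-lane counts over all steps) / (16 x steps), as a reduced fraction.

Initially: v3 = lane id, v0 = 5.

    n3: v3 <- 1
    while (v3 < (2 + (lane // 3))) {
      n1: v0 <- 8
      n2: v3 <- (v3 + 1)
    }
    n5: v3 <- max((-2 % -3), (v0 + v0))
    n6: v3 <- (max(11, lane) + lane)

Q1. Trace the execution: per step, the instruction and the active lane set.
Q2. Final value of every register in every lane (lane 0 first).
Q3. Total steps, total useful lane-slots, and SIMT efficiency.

step 0: v3 <- 1                      {0,1,2,3,4,5,6,7,8,9,10,11,12,13,14,15}
step 1: eval (v3 < (2 + (lane // 3))) {0,1,2,3,4,5,6,7,8,9,10,11,12,13,14,15}
step 2: v0 <- 8                      {0,1,2,3,4,5,6,7,8,9,10,11,12,13,14,15}
step 3: v3 <- (v3 + 1)               {0,1,2,3,4,5,6,7,8,9,10,11,12,13,14,15}
step 4: eval (v3 < (2 + (lane // 3))) {0,1,2,3,4,5,6,7,8,9,10,11,12,13,14,15}
step 5: v0 <- 8                      {3,4,5,6,7,8,9,10,11,12,13,14,15}
step 6: v3 <- (v3 + 1)               {3,4,5,6,7,8,9,10,11,12,13,14,15}
step 7: eval (v3 < (2 + (lane // 3))) {3,4,5,6,7,8,9,10,11,12,13,14,15}
step 8: v0 <- 8                      {6,7,8,9,10,11,12,13,14,15}
step 9: v3 <- (v3 + 1)               {6,7,8,9,10,11,12,13,14,15}
step 10: eval (v3 < (2 + (lane // 3))) {6,7,8,9,10,11,12,13,14,15}
step 11: v0 <- 8                      {9,10,11,12,13,14,15}
step 12: v3 <- (v3 + 1)               {9,10,11,12,13,14,15}
step 13: eval (v3 < (2 + (lane // 3))) {9,10,11,12,13,14,15}
step 14: v0 <- 8                      {12,13,14,15}
step 15: v3 <- (v3 + 1)               {12,13,14,15}
step 16: eval (v3 < (2 + (lane // 3))) {12,13,14,15}
step 17: v0 <- 8                      {15}
step 18: v3 <- (v3 + 1)               {15}
step 19: eval (v3 < (2 + (lane // 3))) {15}
step 20: v3 <- max((-2 % -3), (v0 + v0)) {0,1,2,3,4,5,6,7,8,9,10,11,12,13,14,15}
step 21: v3 <- (max(11, lane) + lane) {0,1,2,3,4,5,6,7,8,9,10,11,12,13,14,15}

Answer: 22 steps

v3: 11,12,13,14,15,16,17,18,19,20,21,22,24,26,28,30
v0: 8,8,8,8,8,8,8,8,8,8,8,8,8,8,8,8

steps = 22; useful = 217; efficiency = 217/352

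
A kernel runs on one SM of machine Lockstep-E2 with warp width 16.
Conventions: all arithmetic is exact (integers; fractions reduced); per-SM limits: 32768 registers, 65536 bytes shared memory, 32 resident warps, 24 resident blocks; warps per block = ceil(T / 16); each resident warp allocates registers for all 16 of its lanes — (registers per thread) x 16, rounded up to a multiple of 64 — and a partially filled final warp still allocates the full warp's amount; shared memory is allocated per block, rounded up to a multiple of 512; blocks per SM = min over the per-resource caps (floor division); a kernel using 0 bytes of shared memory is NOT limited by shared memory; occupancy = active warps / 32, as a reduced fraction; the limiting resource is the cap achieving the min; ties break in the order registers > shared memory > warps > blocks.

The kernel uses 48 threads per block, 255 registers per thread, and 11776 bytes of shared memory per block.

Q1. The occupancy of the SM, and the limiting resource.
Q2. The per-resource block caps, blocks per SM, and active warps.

Answer: occupancy 3/16, limited by registers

registers: 2 blocks
shared memory: 5 blocks
warps: 10 blocks
blocks: 24 blocks

Answer: 2 blocks, 6 active warps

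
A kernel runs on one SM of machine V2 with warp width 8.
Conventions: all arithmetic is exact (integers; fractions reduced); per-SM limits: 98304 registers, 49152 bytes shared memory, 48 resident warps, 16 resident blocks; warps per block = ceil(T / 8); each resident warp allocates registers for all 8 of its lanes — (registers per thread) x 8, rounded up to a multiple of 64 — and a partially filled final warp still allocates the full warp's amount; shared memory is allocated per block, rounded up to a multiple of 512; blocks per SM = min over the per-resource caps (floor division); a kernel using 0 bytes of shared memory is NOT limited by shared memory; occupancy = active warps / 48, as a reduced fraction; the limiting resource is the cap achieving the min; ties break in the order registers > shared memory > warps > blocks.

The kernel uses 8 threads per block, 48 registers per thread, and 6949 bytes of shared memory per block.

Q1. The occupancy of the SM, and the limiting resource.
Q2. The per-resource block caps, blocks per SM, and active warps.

Answer: occupancy 1/8, limited by shared memory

registers: 256 blocks
shared memory: 6 blocks
warps: 48 blocks
blocks: 16 blocks

Answer: 6 blocks, 6 active warps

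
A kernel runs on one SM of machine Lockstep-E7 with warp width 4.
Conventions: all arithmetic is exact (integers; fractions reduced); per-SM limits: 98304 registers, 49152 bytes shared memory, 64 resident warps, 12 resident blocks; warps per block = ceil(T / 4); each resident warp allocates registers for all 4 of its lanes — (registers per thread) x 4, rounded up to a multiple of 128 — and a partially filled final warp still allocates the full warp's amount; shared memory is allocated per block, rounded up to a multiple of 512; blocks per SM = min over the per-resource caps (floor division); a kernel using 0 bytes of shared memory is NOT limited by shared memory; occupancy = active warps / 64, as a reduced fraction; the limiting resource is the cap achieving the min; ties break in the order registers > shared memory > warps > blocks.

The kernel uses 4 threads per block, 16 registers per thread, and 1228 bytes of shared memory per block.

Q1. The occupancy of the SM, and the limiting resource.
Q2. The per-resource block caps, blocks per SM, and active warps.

Answer: occupancy 3/16, limited by blocks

registers: 768 blocks
shared memory: 32 blocks
warps: 64 blocks
blocks: 12 blocks

Answer: 12 blocks, 12 active warps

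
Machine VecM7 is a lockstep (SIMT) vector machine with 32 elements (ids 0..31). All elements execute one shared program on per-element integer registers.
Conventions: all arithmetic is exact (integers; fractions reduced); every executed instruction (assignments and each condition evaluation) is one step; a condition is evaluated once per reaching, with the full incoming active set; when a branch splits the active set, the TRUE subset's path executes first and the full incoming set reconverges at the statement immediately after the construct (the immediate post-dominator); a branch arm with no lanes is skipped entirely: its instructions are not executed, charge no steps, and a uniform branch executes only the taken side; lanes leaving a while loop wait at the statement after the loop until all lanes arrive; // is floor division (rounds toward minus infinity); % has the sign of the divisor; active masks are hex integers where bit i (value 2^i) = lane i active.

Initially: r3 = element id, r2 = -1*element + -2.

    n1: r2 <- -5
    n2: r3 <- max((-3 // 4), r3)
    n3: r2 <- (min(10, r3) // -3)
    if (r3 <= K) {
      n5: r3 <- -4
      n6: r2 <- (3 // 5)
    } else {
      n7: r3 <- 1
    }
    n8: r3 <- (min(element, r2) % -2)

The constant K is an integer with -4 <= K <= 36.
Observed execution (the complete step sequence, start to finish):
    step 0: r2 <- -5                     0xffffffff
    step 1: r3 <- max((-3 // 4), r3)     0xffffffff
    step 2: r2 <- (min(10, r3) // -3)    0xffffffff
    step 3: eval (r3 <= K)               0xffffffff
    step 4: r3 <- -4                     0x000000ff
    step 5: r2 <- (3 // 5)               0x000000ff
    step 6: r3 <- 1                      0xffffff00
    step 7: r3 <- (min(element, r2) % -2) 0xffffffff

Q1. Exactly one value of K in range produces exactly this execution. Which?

Answer: K = 7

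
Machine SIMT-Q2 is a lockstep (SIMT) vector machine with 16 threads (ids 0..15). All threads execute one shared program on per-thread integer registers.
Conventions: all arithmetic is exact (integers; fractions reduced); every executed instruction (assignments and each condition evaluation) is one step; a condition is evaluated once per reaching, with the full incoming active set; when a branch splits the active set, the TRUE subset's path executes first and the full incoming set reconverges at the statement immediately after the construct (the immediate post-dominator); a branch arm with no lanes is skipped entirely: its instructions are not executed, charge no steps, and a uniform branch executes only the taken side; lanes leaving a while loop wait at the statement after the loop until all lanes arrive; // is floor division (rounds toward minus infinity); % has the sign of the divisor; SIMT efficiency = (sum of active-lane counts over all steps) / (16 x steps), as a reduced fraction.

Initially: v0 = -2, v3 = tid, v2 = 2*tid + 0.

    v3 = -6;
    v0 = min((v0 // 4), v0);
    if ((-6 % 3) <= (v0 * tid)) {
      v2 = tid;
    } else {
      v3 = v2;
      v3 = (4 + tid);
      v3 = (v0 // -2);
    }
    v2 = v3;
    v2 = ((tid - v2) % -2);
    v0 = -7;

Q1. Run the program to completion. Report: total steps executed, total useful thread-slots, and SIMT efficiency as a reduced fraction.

Answer: 10 steps, 142 useful, 71/80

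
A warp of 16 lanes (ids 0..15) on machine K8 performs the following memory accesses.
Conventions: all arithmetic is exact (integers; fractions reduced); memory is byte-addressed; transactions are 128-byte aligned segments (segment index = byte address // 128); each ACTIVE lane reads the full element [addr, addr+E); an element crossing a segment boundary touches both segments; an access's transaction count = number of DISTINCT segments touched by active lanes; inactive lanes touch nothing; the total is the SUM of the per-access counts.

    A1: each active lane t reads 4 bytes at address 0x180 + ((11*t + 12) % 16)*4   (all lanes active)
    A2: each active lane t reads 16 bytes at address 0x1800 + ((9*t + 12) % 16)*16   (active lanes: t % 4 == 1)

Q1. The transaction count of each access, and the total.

A1: 1 transaction
A2: 2 transactions

Answer: 1,2; total 3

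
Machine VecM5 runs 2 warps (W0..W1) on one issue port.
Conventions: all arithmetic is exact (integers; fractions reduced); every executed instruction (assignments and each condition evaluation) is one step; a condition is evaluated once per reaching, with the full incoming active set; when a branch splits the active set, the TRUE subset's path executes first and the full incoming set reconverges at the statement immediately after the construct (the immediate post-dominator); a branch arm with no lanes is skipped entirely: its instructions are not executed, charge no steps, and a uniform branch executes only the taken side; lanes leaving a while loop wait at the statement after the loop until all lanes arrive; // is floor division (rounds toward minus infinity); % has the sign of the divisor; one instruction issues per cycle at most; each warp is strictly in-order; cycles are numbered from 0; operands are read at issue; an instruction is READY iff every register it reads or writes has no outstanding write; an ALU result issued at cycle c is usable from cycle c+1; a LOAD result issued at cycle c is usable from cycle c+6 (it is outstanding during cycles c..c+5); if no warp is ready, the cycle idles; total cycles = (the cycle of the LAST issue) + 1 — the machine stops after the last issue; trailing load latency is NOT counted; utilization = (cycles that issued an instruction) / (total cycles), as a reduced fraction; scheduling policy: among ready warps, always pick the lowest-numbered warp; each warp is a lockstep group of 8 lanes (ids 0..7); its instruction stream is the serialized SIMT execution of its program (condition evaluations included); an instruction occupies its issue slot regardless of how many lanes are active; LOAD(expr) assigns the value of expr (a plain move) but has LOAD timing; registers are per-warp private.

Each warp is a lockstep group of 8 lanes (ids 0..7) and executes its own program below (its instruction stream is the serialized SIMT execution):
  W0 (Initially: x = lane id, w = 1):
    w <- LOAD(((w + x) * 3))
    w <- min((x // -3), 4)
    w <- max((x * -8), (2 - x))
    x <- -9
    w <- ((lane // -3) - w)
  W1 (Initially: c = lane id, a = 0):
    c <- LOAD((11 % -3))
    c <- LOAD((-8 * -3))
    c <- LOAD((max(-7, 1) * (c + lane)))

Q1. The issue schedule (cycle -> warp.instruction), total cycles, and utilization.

cycle 0: W0.I0
cycle 1: W1.I0
cycle 2: idle
cycle 3: idle
cycle 4: idle
cycle 5: idle
cycle 6: W0.I1
cycle 7: W0.I2
cycle 8: W0.I3
cycle 9: W0.I4
cycle 10: W1.I1
cycle 11: idle
cycle 12: idle
cycle 13: idle
cycle 14: idle
cycle 15: idle
cycle 16: W1.I2

Answer: 17 cycles, utilization 8/17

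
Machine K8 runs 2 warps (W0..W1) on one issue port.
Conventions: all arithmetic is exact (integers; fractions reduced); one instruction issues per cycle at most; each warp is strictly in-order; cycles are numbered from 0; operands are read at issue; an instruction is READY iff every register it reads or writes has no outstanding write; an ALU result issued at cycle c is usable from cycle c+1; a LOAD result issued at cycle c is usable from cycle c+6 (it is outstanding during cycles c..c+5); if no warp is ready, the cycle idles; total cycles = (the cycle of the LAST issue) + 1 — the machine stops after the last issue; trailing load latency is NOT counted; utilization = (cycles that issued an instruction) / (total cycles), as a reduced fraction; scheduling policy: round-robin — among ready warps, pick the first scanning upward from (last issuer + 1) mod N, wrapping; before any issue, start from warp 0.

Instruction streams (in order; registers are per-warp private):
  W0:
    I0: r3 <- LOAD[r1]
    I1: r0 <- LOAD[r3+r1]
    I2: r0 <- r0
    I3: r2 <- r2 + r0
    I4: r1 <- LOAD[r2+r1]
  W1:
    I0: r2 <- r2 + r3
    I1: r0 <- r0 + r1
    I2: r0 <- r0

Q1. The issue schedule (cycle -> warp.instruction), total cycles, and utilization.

cycle 0: W0.I0
cycle 1: W1.I0
cycle 2: W1.I1
cycle 3: W1.I2
cycle 4: idle
cycle 5: idle
cycle 6: W0.I1
cycle 7: idle
cycle 8: idle
cycle 9: idle
cycle 10: idle
cycle 11: idle
cycle 12: W0.I2
cycle 13: W0.I3
cycle 14: W0.I4

Answer: 15 cycles, utilization 8/15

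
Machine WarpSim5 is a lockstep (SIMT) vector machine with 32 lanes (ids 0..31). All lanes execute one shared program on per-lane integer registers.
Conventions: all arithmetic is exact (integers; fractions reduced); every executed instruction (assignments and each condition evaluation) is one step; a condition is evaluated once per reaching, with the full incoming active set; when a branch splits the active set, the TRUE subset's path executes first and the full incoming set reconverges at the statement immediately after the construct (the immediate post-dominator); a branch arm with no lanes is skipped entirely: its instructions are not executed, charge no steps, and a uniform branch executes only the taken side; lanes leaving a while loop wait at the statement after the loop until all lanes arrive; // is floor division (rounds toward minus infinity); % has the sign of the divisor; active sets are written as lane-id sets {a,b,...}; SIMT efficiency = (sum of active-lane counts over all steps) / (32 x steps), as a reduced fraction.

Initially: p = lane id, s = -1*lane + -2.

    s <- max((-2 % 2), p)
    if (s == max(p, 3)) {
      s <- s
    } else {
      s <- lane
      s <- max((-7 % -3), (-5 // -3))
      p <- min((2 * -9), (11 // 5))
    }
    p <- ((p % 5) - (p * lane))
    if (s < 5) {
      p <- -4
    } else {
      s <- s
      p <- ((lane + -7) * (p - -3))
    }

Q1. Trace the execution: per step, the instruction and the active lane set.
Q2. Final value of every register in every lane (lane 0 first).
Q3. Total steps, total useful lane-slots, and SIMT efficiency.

step 0: s <- max((-2 % 2), p)        {0,1,2,3,4,5,6,7,8,9,10,11,12,13,14,15,16,17,18,19,20,21,22,23,24,25,26,27,28,29,30,31}
step 1: eval (s == max(p, 3))        {0,1,2,3,4,5,6,7,8,9,10,11,12,13,14,15,16,17,18,19,20,21,22,23,24,25,26,27,28,29,30,31}
step 2: s <- s                       {3,4,5,6,7,8,9,10,11,12,13,14,15,16,17,18,19,20,21,22,23,24,25,26,27,28,29,30,31}
step 3: s <- lane                    {0,1,2}
step 4: s <- max((-7 % -3), (-5 // -3)) {0,1,2}
step 5: p <- min((2 * -9), (11 // 5)) {0,1,2}
step 6: p <- ((p % 5) - (p * lane))  {0,1,2,3,4,5,6,7,8,9,10,11,12,13,14,15,16,17,18,19,20,21,22,23,24,25,26,27,28,29,30,31}
step 7: eval (s < 5)                 {0,1,2,3,4,5,6,7,8,9,10,11,12,13,14,15,16,17,18,19,20,21,22,23,24,25,26,27,28,29,30,31}
step 8: p <- -4                      {0,1,2,3,4}
step 9: s <- s                       {5,6,7,8,9,10,11,12,13,14,15,16,17,18,19,20,21,22,23,24,25,26,27,28,29,30,31}
step 10: p <- ((lane + -7) * (p - -3)) {5,6,7,8,9,10,11,12,13,14,15,16,17,18,19,20,21,22,23,24,25,26,27,28,29,30,31}

Answer: 11 steps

p: -4,-4,-4,-4,-4,44,32,0,-58,-148,-291,-468,-695,-978,-1323,-1776,-2268,-2840,-3498,-4248,-5161,-6118,-7185,-8368,-9673,-11196,-12768,-14480,-16338,-18348,-20631,-22968
s: 1,1,1,3,4,5,6,7,8,9,10,11,12,13,14,15,16,17,18,19,20,21,22,23,24,25,26,27,28,29,30,31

steps = 11; useful = 225; efficiency = 225/352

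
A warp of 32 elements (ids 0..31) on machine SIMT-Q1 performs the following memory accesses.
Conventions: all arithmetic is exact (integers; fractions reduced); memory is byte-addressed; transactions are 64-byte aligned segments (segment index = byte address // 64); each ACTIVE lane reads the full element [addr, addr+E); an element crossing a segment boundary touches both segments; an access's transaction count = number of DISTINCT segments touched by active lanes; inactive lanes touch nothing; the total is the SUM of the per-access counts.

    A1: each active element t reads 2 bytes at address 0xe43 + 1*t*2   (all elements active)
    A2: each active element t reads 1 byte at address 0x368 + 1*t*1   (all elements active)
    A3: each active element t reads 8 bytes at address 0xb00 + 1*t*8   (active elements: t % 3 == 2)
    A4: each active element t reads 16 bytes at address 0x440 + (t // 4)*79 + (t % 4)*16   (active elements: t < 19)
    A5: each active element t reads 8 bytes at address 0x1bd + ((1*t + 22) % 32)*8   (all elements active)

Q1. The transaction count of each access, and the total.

A1: 2 transactions
A2: 2 transactions
A3: 4 transactions
A4: 6 transactions
A5: 5 transactions

Answer: 2,2,4,6,5; total 19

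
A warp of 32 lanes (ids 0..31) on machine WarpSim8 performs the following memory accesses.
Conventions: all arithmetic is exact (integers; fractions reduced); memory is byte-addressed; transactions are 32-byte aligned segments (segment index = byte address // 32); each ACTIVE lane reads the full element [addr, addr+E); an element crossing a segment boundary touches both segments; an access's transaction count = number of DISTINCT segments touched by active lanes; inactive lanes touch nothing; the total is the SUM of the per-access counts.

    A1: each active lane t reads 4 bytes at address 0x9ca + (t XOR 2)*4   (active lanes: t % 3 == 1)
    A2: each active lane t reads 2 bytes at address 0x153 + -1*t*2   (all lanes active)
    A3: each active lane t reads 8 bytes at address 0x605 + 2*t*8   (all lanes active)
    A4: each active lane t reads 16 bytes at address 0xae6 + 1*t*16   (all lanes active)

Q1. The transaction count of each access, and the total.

A1: 5 transactions
A2: 3 transactions
A3: 16 transactions
A4: 17 transactions

Answer: 5,3,16,17; total 41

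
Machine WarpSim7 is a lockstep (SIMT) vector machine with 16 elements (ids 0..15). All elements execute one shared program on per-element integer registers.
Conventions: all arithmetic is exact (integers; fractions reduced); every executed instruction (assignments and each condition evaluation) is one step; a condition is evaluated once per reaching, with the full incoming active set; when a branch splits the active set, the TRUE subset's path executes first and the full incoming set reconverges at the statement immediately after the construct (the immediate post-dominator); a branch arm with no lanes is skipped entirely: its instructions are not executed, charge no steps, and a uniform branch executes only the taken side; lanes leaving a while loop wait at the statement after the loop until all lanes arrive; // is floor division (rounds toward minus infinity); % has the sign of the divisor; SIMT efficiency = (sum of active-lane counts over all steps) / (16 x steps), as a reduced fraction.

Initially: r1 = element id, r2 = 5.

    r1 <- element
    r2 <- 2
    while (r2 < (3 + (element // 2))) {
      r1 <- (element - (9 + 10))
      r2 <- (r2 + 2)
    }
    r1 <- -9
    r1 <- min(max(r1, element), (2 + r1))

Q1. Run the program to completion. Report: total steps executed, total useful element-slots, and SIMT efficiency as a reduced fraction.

Answer: 17 steps, 200 useful, 25/34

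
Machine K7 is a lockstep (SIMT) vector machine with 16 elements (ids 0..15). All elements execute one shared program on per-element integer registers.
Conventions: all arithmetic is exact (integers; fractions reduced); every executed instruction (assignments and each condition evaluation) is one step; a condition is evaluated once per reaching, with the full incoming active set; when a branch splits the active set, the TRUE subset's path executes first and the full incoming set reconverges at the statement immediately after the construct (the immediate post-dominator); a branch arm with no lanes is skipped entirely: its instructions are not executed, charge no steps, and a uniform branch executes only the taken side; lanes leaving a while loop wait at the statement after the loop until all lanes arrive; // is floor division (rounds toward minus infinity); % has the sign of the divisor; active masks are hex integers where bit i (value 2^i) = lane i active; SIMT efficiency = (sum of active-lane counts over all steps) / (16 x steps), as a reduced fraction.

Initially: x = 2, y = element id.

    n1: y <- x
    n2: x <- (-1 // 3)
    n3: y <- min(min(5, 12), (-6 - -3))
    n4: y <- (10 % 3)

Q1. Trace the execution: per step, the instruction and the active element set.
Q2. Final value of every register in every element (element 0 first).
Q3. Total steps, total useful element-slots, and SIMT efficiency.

step 0: y <- x                       0xffff
step 1: x <- (-1 // 3)               0xffff
step 2: y <- min(min(5, 12), (-6 - -3)) 0xffff
step 3: y <- (10 % 3)                0xffff

Answer: 4 steps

x: -1,-1,-1,-1,-1,-1,-1,-1,-1,-1,-1,-1,-1,-1,-1,-1
y: 1,1,1,1,1,1,1,1,1,1,1,1,1,1,1,1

steps = 4; useful = 64; efficiency = 64/64 = 1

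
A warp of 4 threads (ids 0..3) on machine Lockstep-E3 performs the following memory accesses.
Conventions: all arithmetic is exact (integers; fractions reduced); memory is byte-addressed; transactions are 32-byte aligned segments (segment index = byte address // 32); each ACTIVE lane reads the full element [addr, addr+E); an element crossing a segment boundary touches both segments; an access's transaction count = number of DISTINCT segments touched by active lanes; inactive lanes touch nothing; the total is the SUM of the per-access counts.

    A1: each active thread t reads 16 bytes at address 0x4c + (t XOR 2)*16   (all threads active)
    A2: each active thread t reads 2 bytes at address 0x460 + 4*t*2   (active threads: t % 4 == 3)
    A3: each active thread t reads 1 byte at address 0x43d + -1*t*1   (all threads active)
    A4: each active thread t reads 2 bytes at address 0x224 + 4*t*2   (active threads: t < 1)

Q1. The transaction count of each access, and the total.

A1: 3 transactions
A2: 1 transaction
A3: 1 transaction
A4: 1 transaction

Answer: 3,1,1,1; total 6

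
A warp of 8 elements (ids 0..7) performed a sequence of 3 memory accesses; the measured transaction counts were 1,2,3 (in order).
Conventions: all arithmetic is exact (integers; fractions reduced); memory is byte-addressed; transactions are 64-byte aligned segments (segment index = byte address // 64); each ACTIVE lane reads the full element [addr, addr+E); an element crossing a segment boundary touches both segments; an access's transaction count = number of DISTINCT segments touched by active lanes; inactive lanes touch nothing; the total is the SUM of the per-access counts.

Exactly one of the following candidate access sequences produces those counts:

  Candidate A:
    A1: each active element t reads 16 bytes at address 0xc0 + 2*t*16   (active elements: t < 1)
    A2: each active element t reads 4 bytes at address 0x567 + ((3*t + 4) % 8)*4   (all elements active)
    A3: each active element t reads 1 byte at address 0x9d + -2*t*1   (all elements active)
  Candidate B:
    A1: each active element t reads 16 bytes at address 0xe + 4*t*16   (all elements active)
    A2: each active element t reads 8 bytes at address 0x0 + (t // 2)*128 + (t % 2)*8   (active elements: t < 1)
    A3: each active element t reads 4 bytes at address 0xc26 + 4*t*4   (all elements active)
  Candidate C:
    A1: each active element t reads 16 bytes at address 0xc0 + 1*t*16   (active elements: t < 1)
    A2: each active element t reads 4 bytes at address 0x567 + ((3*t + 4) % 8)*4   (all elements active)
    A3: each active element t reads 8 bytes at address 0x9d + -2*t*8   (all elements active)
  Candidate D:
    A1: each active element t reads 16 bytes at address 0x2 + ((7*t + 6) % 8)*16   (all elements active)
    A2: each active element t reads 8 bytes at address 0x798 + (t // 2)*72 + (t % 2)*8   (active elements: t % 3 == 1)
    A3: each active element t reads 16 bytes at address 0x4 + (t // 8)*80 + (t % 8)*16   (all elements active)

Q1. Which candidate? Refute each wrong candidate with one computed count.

A: A3 gives 1 transaction, not 3
B: A1 gives 8 transactions, not 1
D: A1 gives 3 transactions, not 1
C: all counts match (1,2,3)

Answer: C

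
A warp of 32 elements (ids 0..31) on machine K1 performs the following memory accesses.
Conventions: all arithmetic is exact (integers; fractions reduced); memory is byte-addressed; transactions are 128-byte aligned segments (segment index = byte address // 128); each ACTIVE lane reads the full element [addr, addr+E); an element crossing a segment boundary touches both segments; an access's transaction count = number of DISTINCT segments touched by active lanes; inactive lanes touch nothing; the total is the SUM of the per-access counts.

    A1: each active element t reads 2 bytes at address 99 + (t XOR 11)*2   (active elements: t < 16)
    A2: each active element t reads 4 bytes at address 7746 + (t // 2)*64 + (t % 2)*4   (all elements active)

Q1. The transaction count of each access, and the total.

A1: 2 transactions
A2: 9 transactions

Answer: 2,9; total 11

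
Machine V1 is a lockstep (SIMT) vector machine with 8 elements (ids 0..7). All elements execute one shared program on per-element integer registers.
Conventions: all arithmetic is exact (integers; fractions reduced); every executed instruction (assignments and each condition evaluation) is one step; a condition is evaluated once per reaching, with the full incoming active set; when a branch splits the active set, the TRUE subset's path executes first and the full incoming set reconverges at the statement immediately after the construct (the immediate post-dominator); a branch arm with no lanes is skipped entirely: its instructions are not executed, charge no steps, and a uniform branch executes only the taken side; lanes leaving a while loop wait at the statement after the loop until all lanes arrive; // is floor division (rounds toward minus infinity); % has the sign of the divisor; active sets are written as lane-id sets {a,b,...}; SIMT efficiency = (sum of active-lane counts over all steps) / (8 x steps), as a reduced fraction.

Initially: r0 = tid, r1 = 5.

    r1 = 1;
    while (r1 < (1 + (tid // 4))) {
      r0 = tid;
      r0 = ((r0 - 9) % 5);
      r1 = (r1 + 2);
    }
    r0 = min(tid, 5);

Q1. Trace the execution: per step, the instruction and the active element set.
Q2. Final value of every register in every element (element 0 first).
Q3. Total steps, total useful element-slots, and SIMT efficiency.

step 0: r1 <- 1                      {0,1,2,3,4,5,6,7}
step 1: eval (r1 < (1 + (tid // 4))) {0,1,2,3,4,5,6,7}
step 2: r0 <- tid                    {4,5,6,7}
step 3: r0 <- ((r0 - 9) % 5)         {4,5,6,7}
step 4: r1 <- (r1 + 2)               {4,5,6,7}
step 5: eval (r1 < (1 + (tid // 4))) {4,5,6,7}
step 6: r0 <- min(tid, 5)            {0,1,2,3,4,5,6,7}

Answer: 7 steps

r0: 0,1,2,3,4,5,5,5
r1: 1,1,1,1,3,3,3,3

steps = 7; useful = 40; efficiency = 40/56 = 5/7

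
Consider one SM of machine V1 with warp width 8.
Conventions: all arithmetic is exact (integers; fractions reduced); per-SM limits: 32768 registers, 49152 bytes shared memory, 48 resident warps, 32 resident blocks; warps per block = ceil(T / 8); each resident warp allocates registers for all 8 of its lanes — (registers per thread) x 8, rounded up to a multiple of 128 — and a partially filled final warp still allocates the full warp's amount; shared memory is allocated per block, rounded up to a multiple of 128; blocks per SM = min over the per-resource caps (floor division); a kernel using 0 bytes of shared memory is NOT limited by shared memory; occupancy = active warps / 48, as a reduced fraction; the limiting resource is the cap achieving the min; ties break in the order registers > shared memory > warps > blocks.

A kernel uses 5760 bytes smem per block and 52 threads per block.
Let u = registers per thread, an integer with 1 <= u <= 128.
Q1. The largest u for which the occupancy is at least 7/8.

Answer: u = 96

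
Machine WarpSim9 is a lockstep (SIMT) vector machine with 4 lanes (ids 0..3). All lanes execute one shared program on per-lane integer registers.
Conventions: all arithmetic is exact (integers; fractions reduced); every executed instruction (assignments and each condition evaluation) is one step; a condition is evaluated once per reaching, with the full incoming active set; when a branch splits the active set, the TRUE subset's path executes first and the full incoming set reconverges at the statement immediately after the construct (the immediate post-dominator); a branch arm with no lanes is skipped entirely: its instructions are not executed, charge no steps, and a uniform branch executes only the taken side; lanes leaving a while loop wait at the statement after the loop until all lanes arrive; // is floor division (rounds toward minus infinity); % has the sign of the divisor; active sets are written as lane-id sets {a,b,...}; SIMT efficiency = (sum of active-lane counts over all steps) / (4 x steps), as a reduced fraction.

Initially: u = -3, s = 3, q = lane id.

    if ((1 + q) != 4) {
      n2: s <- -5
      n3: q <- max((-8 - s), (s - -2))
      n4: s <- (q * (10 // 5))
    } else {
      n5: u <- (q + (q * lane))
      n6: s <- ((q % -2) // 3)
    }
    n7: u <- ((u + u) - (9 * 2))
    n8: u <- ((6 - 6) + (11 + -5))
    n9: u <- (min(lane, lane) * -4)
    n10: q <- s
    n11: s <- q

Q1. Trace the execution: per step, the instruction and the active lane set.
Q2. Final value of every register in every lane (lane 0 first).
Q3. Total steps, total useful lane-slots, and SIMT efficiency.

step 0: eval ((1 + q) != 4)          {0,1,2,3}
step 1: s <- -5                      {0,1,2}
step 2: q <- max((-8 - s), (s - -2)) {0,1,2}
step 3: s <- (q * (10 // 5))         {0,1,2}
step 4: u <- (q + (q * lane))        {3}
step 5: s <- ((q % -2) // 3)         {3}
step 6: u <- ((u + u) - (9 * 2))     {0,1,2,3}
step 7: u <- ((6 - 6) + (11 + -5))   {0,1,2,3}
step 8: u <- (min(lane, lane) * -4)  {0,1,2,3}
step 9: q <- s                       {0,1,2,3}
step 10: s <- q                       {0,1,2,3}

Answer: 11 steps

u: 0,-4,-8,-12
s: -6,-6,-6,-1
q: -6,-6,-6,-1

steps = 11; useful = 35; efficiency = 35/44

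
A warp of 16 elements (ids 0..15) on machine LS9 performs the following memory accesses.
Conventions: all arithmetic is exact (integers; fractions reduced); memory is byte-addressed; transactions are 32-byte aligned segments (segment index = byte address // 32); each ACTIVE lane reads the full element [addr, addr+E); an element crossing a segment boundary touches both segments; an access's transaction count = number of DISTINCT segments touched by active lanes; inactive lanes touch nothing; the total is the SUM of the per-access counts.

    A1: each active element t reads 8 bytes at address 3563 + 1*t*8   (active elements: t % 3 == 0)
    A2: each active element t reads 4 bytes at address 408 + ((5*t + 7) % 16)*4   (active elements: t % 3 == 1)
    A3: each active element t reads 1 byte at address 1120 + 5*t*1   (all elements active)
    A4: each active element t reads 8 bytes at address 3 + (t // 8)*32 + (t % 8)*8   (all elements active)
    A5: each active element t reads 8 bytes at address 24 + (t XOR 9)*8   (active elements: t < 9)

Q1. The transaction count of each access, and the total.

A1: 5 transactions
A2: 2 transactions
A3: 3 transactions
A4: 4 transactions
A5: 4 transactions

Answer: 5,2,3,4,4; total 18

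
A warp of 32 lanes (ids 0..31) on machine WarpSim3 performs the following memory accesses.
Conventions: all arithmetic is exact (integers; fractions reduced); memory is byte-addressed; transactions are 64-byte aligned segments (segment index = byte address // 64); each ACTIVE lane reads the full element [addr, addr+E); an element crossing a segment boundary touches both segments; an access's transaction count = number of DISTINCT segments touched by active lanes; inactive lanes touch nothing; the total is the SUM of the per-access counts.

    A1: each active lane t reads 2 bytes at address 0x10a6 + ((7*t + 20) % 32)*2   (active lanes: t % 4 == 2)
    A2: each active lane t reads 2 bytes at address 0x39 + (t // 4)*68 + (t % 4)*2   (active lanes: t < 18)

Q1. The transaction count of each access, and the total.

A1: 2 transactions
A2: 6 transactions

Answer: 2,6; total 8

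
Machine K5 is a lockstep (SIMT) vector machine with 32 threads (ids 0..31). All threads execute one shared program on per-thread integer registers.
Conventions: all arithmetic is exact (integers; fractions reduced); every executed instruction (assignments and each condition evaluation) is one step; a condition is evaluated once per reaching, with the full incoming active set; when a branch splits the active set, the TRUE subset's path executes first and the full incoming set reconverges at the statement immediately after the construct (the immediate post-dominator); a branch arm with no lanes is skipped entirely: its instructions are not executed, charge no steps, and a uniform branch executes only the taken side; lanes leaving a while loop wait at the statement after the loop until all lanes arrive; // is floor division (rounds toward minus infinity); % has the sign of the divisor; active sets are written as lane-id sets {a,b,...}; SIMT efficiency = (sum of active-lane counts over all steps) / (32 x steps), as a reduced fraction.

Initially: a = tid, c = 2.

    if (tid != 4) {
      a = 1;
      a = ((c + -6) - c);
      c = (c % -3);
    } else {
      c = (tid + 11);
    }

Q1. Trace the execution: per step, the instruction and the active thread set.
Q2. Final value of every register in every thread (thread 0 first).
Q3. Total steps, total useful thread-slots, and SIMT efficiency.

step 0: eval (tid != 4)              {0,1,2,3,4,5,6,7,8,9,10,11,12,13,14,15,16,17,18,19,20,21,22,23,24,25,26,27,28,29,30,31}
step 1: a <- 1                       {0,1,2,3,5,6,7,8,9,10,11,12,13,14,15,16,17,18,19,20,21,22,23,24,25,26,27,28,29,30,31}
step 2: a <- ((c + -6) - c)          {0,1,2,3,5,6,7,8,9,10,11,12,13,14,15,16,17,18,19,20,21,22,23,24,25,26,27,28,29,30,31}
step 3: c <- (c % -3)                {0,1,2,3,5,6,7,8,9,10,11,12,13,14,15,16,17,18,19,20,21,22,23,24,25,26,27,28,29,30,31}
step 4: c <- (tid + 11)              {4}

Answer: 5 steps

a: -6,-6,-6,-6,4,-6,-6,-6,-6,-6,-6,-6,-6,-6,-6,-6,-6,-6,-6,-6,-6,-6,-6,-6,-6,-6,-6,-6,-6,-6,-6,-6
c: -1,-1,-1,-1,15,-1,-1,-1,-1,-1,-1,-1,-1,-1,-1,-1,-1,-1,-1,-1,-1,-1,-1,-1,-1,-1,-1,-1,-1,-1,-1,-1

steps = 5; useful = 126; efficiency = 126/160 = 63/80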